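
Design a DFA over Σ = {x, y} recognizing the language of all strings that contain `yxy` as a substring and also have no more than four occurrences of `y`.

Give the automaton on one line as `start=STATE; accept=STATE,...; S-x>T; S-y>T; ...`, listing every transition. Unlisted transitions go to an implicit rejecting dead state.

start=s0; accept=s5,s8,s12; s0-x>s0; s0-y>s1; s1-x>s2; s1-y>s3; s2-x>s4; s2-y>s5; s3-x>s6; s3-y>s7; s4-x>s4; s4-y>s3; s5-x>s5; s5-y>s8; s6-x>s9; s6-y>s8; s7-x>s10; s7-y>s11; s8-x>s8; s8-y>s12; s9-x>s9; s9-y>s7; s10-x>s11; s10-y>s12; s11-x>s11; s11-y>s11; s12-x>s12; s12-y>s11

Build one automaton per condition and run them in lockstep. One (4 states) tracks whether and how much of `yxy` has been seen; the other (6 states) tracks the count of `y`s, saturating at 5. Each combined state is a pair, one component from each; accept when both components accept. After merging equivalent states the machine shrinks.
A 13-state machine:
          x    y  
>  s0     s0   s1 
   s1     s2   s3 
   s2     s4   s5 
   s3     s6   s7 
   s4     s4   s3 
 * s5     s5   s8 
   s6     s9   s8 
   s7    s10  s11 
 * s8     s8  s12 
   s9     s9   s7 
   s10   s11  s12 
   s11   s11  s11 
 * s12   s12  s11 
(> = start, * = accepting)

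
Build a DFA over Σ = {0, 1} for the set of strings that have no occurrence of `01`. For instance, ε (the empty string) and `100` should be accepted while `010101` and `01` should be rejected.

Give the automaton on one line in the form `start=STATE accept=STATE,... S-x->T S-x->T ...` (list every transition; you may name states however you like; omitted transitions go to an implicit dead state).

start=q0 accept=q0,q1 q0-0->q1 q0-1->q0 q1-0->q1 q1-1->q2 q2-0->q2 q2-1->q2

Track partial matches of the forbidden pattern `01`. State q2 is a dead state reached once `01` has occurred; every other state accepts. q0 means no part of `01` is currently matched.
3 states suffice.
        0   1  
>* q0   q1  q0 
 * q1   q1  q2 
   q2   q2  q2 
(> = start, * = accepting)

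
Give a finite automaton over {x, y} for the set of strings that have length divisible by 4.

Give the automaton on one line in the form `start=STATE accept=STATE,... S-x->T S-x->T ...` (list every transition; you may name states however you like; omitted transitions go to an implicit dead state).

Only the length mod 4 matters, so use a 4-cycle: from any state, every input symbol moves to the next state, wrapping s3 back to s0. Mark s0 accepting.
With 4 states:
        x   y  
>* s0   s1  s1 
   s1   s2  s2 
   s2   s3  s3 
   s3   s0  s0 
(> = start, * = accepting)

start=s0 accept=s0 s0-x->s1 s0-y->s1 s1-x->s2 s1-y->s2 s2-x->s3 s2-y->s3 s3-x->s0 s3-y->s0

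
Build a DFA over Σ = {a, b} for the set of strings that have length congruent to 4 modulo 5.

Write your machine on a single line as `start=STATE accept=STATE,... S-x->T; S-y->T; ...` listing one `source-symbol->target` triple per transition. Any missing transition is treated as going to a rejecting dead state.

Only the length mod 5 matters, so use a 5-cycle: from any state, every input symbol moves to the next state, wrapping q4 back to q0. Mark q4 accepting.
With 5 states:
        a   b  
>  q0   q1  q1 
   q1   q2  q2 
   q2   q3  q3 
   q3   q4  q4 
 * q4   q0  q0 
(> = start, * = accepting)

start=q0; accept=q4; q0-a->q1; q0-b->q1; q1-a->q2; q1-b->q2; q2-a->q3; q2-b->q3; q3-a->q4; q3-b->q4; q4-a->q0; q4-b->q0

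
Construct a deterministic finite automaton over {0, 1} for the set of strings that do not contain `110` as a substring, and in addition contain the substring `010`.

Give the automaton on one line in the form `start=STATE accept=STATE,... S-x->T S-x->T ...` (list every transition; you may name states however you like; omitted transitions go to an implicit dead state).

Run two small machines in parallel and take their product. The first has 4 states tracking partial matches of the forbidden pattern `110`; the second has 4 states tracking whether and how much of `010` has been seen. A product state is a pair (one from each), accepting exactly when both do. Minimizing collapses redundant product states.
With 8 states:
        0   1  
>  S0   S1  S2 
   S1   S1  S3 
   S2   S1  S4 
   S3   S5  S4 
   S4   S4  S4 
 * S5   S5  S6 
 * S6   S5  S7 
 * S7   S4  S7 
(> = start, * = accepting)

start=S0 accept=S5,S6,S7 S0-0->S1 S0-1->S2 S1-0->S1 S1-1->S3 S2-0->S1 S2-1->S4 S3-0->S5 S3-1->S4 S4-0->S4 S4-1->S4 S5-0->S5 S5-1->S6 S6-0->S5 S6-1->S7 S7-0->S4 S7-1->S7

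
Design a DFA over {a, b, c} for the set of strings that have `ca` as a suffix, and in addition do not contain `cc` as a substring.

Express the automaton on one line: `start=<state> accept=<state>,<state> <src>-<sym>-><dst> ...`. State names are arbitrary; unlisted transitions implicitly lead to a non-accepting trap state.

start=s0 accept=s2 s0-a->s0 s0-b->s0 s0-c->s1 s1-a->s2 s1-b->s0 s1-c->s3 s2-a->s0 s2-b->s0 s2-c->s1 s3-a->s3 s3-b->s3 s3-c->s3

Run two small machines in parallel and take their product. One (3 states) tracks how much of the suffix `ca` has currently been matched; the other (3 states) tracks partial matches of the forbidden pattern `cc`. Each combined state is a pair, one component from each; accept when both components accept. Equivalent product states are then merged.
A 4-state machine:
        a   b   c  
>  s0   s0  s0  s1 
   s1   s2  s0  s3 
 * s2   s0  s0  s1 
   s3   s3  s3  s3 
(> = start, * = accepting)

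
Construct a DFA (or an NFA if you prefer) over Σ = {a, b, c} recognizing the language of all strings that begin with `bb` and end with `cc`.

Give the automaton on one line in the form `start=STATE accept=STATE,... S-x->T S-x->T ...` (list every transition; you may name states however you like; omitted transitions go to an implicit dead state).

start=S0 accept=S5 S0-a->S1 S0-b->S2 S0-c->S1 S1-a->S1 S1-b->S1 S1-c->S1 S2-a->S1 S2-b->S3 S2-c->S1 S3-a->S3 S3-b->S3 S3-c->S4 S4-a->S3 S4-b->S3 S4-c->S5 S5-a->S3 S5-b->S3 S5-c->S5

Build one automaton per condition and run them in lockstep. One (4 states) tracks whether the input so far still matches the prefix `bb`; the other (3 states) tracks how much of the suffix `cc` has currently been matched. Each combined state is a pair, one component from each; accept when both components accept. Minimizing collapses redundant product states.
6 states suffice.
        a   b   c  
>  S0   S1  S2  S1 
   S1   S1  S1  S1 
   S2   S1  S3  S1 
   S3   S3  S3  S4 
   S4   S3  S3  S5 
 * S5   S3  S3  S5 
(> = start, * = accepting)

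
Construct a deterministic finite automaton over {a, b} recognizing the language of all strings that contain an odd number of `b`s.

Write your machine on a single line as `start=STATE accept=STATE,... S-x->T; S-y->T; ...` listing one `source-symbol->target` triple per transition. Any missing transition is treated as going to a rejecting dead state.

Keep the running count of `b`s modulo 2: each `b` advances along the cycle S0 → S1 → S0 while other symbols loop. Accept at S1.
        a   b  
>  S0   S0  S1 
 * S1   S1  S0 
(> = start, * = accepting)

start=S0; accept=S1; S0-a->S0; S0-b->S1; S1-a->S1; S1-b->S0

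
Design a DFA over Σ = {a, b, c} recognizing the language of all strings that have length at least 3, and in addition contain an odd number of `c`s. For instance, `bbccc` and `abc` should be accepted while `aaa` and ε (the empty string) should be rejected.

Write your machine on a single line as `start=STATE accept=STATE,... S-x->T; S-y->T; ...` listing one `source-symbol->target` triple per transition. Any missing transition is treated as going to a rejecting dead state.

start=q0; accept=q5; q0-a->q1; q0-b->q1; q0-c->q2; q1-a->q3; q1-b->q3; q1-c->q4; q2-a->q4; q2-b->q4; q2-c->q3; q3-a->q3; q3-b->q3; q3-c->q5; q4-a->q5; q4-b->q5; q4-c->q3; q5-a->q5; q5-b->q5; q5-c->q3

Run two small machines in parallel and take their product. The first has 5 states tracking the input length, saturating at 4; the second has 2 states tracking the count of `c`s modulo 2. A product state is a pair (one from each), accepting exactly when both do. Equivalent product states are then merged.
        a   b   c  
>  q0   q1  q1  q2 
   q1   q3  q3  q4 
   q2   q4  q4  q3 
   q3   q3  q3  q5 
   q4   q5  q5  q3 
 * q5   q5  q5  q3 
(> = start, * = accepting)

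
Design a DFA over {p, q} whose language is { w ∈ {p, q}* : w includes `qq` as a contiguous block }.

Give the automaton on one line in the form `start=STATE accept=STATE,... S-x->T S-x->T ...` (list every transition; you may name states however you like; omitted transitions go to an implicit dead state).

Track how much of `qq` has been matched so far: state A is no progress, C is the absorbing accept state reached once `qq` has occurred. Intermediate states record partial matches; on a mismatch, fall back to the longest reusable overlap.
With 3 states:
       p  q 
>  A   A  B 
   B   A  C 
 * C   C  C 
(> = start, * = accepting)

start=A accept=C A-p->A A-q->B B-p->A B-q->C C-p->C C-q->C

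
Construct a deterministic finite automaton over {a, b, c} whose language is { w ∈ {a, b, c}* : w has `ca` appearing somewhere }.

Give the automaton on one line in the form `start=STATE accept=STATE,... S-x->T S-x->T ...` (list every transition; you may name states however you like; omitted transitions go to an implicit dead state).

Track how much of `ca` has been matched so far: state s0 is no progress, s2 is the absorbing accept state reached once `ca` has occurred. Intermediate states record partial matches; on a mismatch, fall back to the longest reusable overlap.
3 states suffice.
        a   b   c  
>  s0   s0  s0  s1 
   s1   s2  s0  s1 
 * s2   s2  s2  s2 
(> = start, * = accepting)

start=s0 accept=s2 s0-a->s0 s0-b->s0 s0-c->s1 s1-a->s2 s1-b->s0 s1-c->s1 s2-a->s2 s2-b->s2 s2-c->s2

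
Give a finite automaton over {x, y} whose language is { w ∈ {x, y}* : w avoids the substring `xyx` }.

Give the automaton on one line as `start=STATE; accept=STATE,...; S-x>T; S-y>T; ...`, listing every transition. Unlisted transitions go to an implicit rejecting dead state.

This is the complement of 'contains `xyx`'. Use the same substring-matching states — q0 through q3 holding how much of `xyx` has just been matched — but flip the accepting set: everything except the trap q3 accepts.
With 4 states:
        x   y  
>* q0   q1  q0 
 * q1   q1  q2 
 * q2   q3  q0 
   q3   q3  q3 
(> = start, * = accepting)

start=q0; accept=q0,q1,q2; q0-x>q1; q0-y>q0; q1-x>q1; q1-y>q2; q2-x>q3; q2-y>q0; q3-x>q3; q3-y>q3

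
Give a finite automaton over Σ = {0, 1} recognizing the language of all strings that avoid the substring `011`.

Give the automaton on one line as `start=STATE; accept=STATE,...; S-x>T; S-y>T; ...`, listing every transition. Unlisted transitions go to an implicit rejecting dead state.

This is the complement of 'contains `011`'. Use the same substring-matching states — s0 through s3 holding how much of `011` has just been matched — but flip the accepting set: everything except the trap s3 accepts.
With 4 states:
        0   1  
>* s0   s1  s0 
 * s1   s1  s2 
 * s2   s1  s3 
   s3   s3  s3 
(> = start, * = accepting)

start=s0; accept=s0,s1,s2; s0-0>s1; s0-1>s0; s1-0>s1; s1-1>s2; s2-0>s1; s2-1>s3; s3-0>s3; s3-1>s3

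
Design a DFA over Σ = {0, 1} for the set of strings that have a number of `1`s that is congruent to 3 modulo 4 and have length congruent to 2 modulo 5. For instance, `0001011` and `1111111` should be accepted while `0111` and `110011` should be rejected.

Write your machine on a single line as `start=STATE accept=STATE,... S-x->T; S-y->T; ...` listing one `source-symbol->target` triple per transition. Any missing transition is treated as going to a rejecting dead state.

Build one automaton per condition and run them in lockstep. The first has 4 states tracking the count of `1`s modulo 4; the second has 5 states tracking the input length modulo 5. A product state is a pair (one from each), accepting exactly when both do.
With 20 states:
       0  1 
>  A   B  C 
   B   D  E 
   C   E  F 
   D   G  H 
   E   H  I 
   F   I  J 
   G   K  L 
   H   L  M 
   I   M  N 
   J   N  K 
   K   A  O 
   L   O  P 
   M   P  Q 
   N   Q  A 
   O   C  R 
   P   R  S 
   Q   S  B 
   R   F  T 
   S   T  D 
 * T   J  G 
(> = start, * = accepting)

start=A; accept=T; A-0->B; A-1->C; B-0->D; B-1->E; C-0->E; C-1->F; D-0->G; D-1->H; E-0->H; E-1->I; F-0->I; F-1->J; G-0->K; G-1->L; H-0->L; H-1->M; I-0->M; I-1->N; J-0->N; J-1->K; K-0->A; K-1->O; L-0->O; L-1->P; M-0->P; M-1->Q; N-0->Q; N-1->A; O-0->C; O-1->R; P-0->R; P-1->S; Q-0->S; Q-1->B; R-0->F; R-1->T; S-0->T; S-1->D; T-0->J; T-1->G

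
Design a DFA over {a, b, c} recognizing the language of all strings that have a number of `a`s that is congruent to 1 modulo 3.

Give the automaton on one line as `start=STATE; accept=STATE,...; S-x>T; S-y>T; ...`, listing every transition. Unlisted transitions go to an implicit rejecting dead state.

start=q0; accept=q1; q0-a>q1; q0-b>q0; q0-c>q0; q1-a>q2; q1-b>q1; q1-c>q1; q2-a>q0; q2-b>q2; q2-c>q2

Keep the running count of `a`s modulo 3: each `a` advances along the cycle q0 → q1 → q2 → q0 while other symbols loop. Accept at q1.
With 3 states:
        a   b   c  
>  q0   q1  q0  q0 
 * q1   q2  q1  q1 
   q2   q0  q2  q2 
(> = start, * = accepting)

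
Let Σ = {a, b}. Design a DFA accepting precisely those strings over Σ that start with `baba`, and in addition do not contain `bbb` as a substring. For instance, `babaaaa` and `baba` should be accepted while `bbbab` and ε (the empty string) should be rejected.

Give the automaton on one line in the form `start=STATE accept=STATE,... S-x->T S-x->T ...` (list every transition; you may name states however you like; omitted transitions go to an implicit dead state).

Build one automaton per condition and run them in lockstep. The first has 6 states tracking whether the input so far still matches the prefix `baba`; the second has 4 states tracking partial matches of the forbidden pattern `bbb`. A product state is a pair (one from each), accepting exactly when both do.
A 12-state machine:
          a    b  
>  S0     S1   S2 
   S1     S1   S3 
   S2     S4   S5 
   S3     S1   S5 
   S4     S1   S6 
   S5     S1   S7 
   S6     S8   S5 
   S7     S7   S7 
 * S8     S8   S9 
 * S9     S8  S10 
 * S10    S8  S11 
   S11   S11  S11 
(> = start, * = accepting)

start=S0 accept=S8,S9,S10 S0-a->S1 S0-b->S2 S1-a->S1 S1-b->S3 S2-a->S4 S2-b->S5 S3-a->S1 S3-b->S5 S4-a->S1 S4-b->S6 S5-a->S1 S5-b->S7 S6-a->S8 S6-b->S5 S7-a->S7 S7-b->S7 S8-a->S8 S8-b->S9 S9-a->S8 S9-b->S10 S10-a->S8 S10-b->S11 S11-a->S11 S11-b->S11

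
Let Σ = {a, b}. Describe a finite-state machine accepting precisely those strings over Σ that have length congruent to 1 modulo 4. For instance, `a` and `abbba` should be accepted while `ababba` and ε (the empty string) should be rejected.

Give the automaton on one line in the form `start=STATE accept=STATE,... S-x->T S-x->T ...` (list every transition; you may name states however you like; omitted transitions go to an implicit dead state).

start=q0 accept=q1 q0-a->q1 q0-b->q1 q1-a->q2 q1-b->q2 q2-a->q3 q2-b->q3 q3-a->q0 q3-b->q0

Only the length mod 4 matters, so use a 4-cycle: from any state, every input symbol moves to the next state, wrapping q3 back to q0. Mark q1 accepting.
        a   b  
>  q0   q1  q1 
 * q1   q2  q2 
   q2   q3  q3 
   q3   q0  q0 
(> = start, * = accepting)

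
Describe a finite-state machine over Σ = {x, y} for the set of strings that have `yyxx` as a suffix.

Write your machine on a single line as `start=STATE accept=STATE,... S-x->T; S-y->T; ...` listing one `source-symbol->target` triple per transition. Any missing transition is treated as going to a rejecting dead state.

Let each state record the length of the longest suffix of the input read so far that is also a prefix of `yyxx`. S1 means the last symbol is `y`; S2 means the last 2 symbols are `yy`; S3 means the last 3 symbols are `yyx`; S4 means the last 4 symbols are `yyxx`. Accept only at S4, where the string currently ends in `yyxx`.
5 states suffice.
        x   y  
>  S0   S0  S1 
   S1   S0  S2 
   S2   S3  S2 
   S3   S4  S1 
 * S4   S0  S1 
(> = start, * = accepting)

start=S0; accept=S4; S0-x->S0; S0-y->S1; S1-x->S0; S1-y->S2; S2-x->S3; S2-y->S2; S3-x->S4; S3-y->S1; S4-x->S0; S4-y->S1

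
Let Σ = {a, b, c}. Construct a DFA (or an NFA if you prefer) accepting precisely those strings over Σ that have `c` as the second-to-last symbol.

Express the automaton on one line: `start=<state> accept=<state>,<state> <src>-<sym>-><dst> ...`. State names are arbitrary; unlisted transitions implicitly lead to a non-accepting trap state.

start=S0 accept=S10,S11,S12 S0-a->S1 S0-b->S2 S0-c->S3 S1-a->S4 S1-b->S5 S1-c->S6 S2-a->S7 S2-b->S8 S2-c->S9 S3-a->S10 S3-b->S11 S3-c->S12 S4-a->S4 S4-b->S5 S4-c->S6 S5-a->S7 S5-b->S8 S5-c->S9 S6-a->S10 S6-b->S11 S6-c->S12 S7-a->S4 S7-b->S5 S7-c->S6 S8-a->S7 S8-b->S8 S8-c->S9 S9-a->S10 S9-b->S11 S9-c->S12 S10-a->S4 S10-b->S5 S10-c->S6 S11-a->S7 S11-b->S8 S11-c->S9 S12-a->S10 S12-b->S11 S12-c->S12

A DFA must remember the last 2 symbols (since which symbol is second-to-last isn't known until the input ends). Use one state per possible window of the last ≤2 symbols; accept from those whose window starts with `c`.
A 13-state machine:
          a    b    c  
>  S0     S1   S2   S3 
   S1     S4   S5   S6 
   S2     S7   S8   S9 
   S3    S10  S11  S12 
   S4     S4   S5   S6 
   S5     S7   S8   S9 
   S6    S10  S11  S12 
   S7     S4   S5   S6 
   S8     S7   S8   S9 
   S9    S10  S11  S12 
 * S10    S4   S5   S6 
 * S11    S7   S8   S9 
 * S12   S10  S11  S12 
(> = start, * = accepting)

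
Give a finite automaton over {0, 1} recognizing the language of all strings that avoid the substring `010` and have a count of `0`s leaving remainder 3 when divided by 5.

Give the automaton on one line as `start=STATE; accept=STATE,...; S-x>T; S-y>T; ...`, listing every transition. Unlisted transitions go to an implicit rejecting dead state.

start=q0; accept=q4,q9,q15; q0-0>q1; q0-1>q0; q1-0>q2; q1-1>q3; q2-0>q4; q2-1>q5; q3-0>q6; q3-1>q7; q4-0>q8; q4-1>q9; q5-0>q10; q5-1>q11; q6-0>q10; q6-1>q6; q7-0>q2; q7-1>q7; q8-0>q12; q8-1>q13; q9-0>q14; q9-1>q15; q10-0>q14; q10-1>q10; q11-0>q4; q11-1>q11; q12-0>q1; q12-1>q16; q13-0>q17; q13-1>q18; q14-0>q17; q14-1>q14; q15-0>q8; q15-1>q15; q16-0>q19; q16-1>q0; q17-0>q19; q17-1>q17; q18-0>q12; q18-1>q18; q19-0>q6; q19-1>q19

Build one automaton per condition and run them in lockstep. The first has 4 states tracking partial matches of the forbidden pattern `010`; the second has 5 states tracking the count of `0`s modulo 5. A product state is a pair (one from each), accepting exactly when both do.
20 states suffice.
          0    1  
>  q0     q1   q0 
   q1     q2   q3 
   q2     q4   q5 
   q3     q6   q7 
 * q4     q8   q9 
   q5    q10  q11 
   q6    q10   q6 
   q7     q2   q7 
   q8    q12  q13 
 * q9    q14  q15 
   q10   q14  q10 
   q11    q4  q11 
   q12    q1  q16 
   q13   q17  q18 
   q14   q17  q14 
 * q15    q8  q15 
   q16   q19   q0 
   q17   q19  q17 
   q18   q12  q18 
   q19    q6  q19 
(> = start, * = accepting)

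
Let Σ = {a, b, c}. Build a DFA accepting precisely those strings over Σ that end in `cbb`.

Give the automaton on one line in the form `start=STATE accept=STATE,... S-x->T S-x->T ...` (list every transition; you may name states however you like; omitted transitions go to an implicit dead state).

start=S0 accept=S3 S0-a->S0 S0-b->S0 S0-c->S1 S1-a->S0 S1-b->S2 S1-c->S1 S2-a->S0 S2-b->S3 S2-c->S1 S3-a->S0 S3-b->S0 S3-c->S1

Let each state record the length of the longest suffix of the input read so far that is also a prefix of `cbb`. S1 means the last symbol is `c`; S2 means the last 2 symbols are `cb`; S3 means the last 3 symbols are `cbb`. Accept only at S3, where the string currently ends in `cbb`.
        a   b   c  
>  S0   S0  S0  S1 
   S1   S0  S2  S1 
   S2   S0  S3  S1 
 * S3   S0  S0  S1 
(> = start, * = accepting)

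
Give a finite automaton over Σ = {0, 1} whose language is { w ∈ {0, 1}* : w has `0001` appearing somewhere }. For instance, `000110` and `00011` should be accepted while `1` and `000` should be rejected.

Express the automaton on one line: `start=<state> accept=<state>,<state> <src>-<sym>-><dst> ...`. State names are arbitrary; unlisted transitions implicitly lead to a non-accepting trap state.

States S0..S3 record the length of the longest prefix of `0001` that matches the current input suffix. Reaching S4 means `0001` has been seen, and we stay there forever. Accept from S4.
5 states suffice.
        0   1  
>  S0   S1  S0 
   S1   S2  S0 
   S2   S3  S0 
   S3   S3  S4 
 * S4   S4  S4 
(> = start, * = accepting)

start=S0 accept=S4 S0-0->S1 S0-1->S0 S1-0->S2 S1-1->S0 S2-0->S3 S2-1->S0 S3-0->S3 S3-1->S4 S4-0->S4 S4-1->S4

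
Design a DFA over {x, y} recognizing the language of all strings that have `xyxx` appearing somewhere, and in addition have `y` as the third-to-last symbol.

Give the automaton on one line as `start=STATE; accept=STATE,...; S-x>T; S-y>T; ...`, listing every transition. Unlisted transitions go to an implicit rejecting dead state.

start=A; accept=E,J,K,L; A-x>B; A-y>A; B-x>B; B-y>C; C-x>D; C-y>A; D-x>E; D-y>C; E-x>F; E-y>G; F-x>F; F-y>G; G-x>H; G-y>I; H-x>E; H-y>J; I-x>K; I-y>L; J-x>H; J-y>I; K-x>E; K-y>J; L-x>K; L-y>L

Build one automaton per condition and run them in lockstep. The first has 5 states tracking whether and how much of `xyxx` has been seen; the second has 15 states tracking the last 3 symbols read. A product state is a pair (one from each), accepting exactly when both do. Equivalent product states are then merged.
12 states suffice.
       x  y 
>  A   B  A 
   B   B  C 
   C   D  A 
   D   E  C 
 * E   F  G 
   F   F  G 
   G   H  I 
   H   E  J 
   I   K  L 
 * J   H  I 
 * K   E  J 
 * L   K  L 
(> = start, * = accepting)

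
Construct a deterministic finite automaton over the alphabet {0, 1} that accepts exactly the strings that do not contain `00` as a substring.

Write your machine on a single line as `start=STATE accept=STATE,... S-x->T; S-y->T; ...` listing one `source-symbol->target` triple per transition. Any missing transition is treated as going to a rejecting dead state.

start=s0; accept=s0,s1; s0-0->s1; s0-1->s0; s1-0->s2; s1-1->s0; s2-0->s2; s2-1->s2

Track partial matches of the forbidden pattern `00`. State s2 is a dead state reached once `00` has occurred; every other state accepts. s0 means no part of `00` is currently matched.
A 3-state machine:
        0   1  
>* s0   s1  s0 
 * s1   s2  s0 
   s2   s2  s2 
(> = start, * = accepting)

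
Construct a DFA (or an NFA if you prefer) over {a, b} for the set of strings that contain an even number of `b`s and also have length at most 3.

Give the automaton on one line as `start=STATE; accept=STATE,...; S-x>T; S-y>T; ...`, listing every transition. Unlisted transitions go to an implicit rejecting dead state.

Handle the two conditions separately and then intersect. One (2 states) tracks the count of `b`s modulo 2; the other (5 states) tracks the input length, saturating at 4. Each combined state is a pair, one component from each; accept when both components accept. Equivalent product states are then merged.
        a   b  
>* q0   q1  q2 
 * q1   q3  q4 
   q2   q4  q3 
 * q3   q5  q6 
   q4   q6  q5 
 * q5   q6  q6 
   q6   q6  q6 
(> = start, * = accepting)

start=q0; accept=q0,q1,q3,q5; q0-a>q1; q0-b>q2; q1-a>q3; q1-b>q4; q2-a>q4; q2-b>q3; q3-a>q5; q3-b>q6; q4-a>q6; q4-b>q5; q5-a>q6; q5-b>q6; q6-a>q6; q6-b>q6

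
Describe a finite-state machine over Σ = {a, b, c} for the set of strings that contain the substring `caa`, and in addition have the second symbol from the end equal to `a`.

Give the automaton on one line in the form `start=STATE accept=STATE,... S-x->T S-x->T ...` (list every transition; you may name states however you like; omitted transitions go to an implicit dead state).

start=q0 accept=q13,q14,q15 q0-a->q1 q0-b->q2 q0-c->q3 q1-a->q4 q1-b->q5 q1-c->q6 q2-a->q7 q2-b->q8 q2-c->q9 q3-a->q10 q3-b->q11 q3-c->q12 q4-a->q4 q4-b->q5 q4-c->q6 q5-a->q7 q5-b->q8 q5-c->q9 q6-a->q10 q6-b->q11 q6-c->q12 q7-a->q4 q7-b->q5 q7-c->q6 q8-a->q7 q8-b->q8 q8-c->q9 q9-a->q10 q9-b->q11 q9-c->q12 q10-a->q13 q10-b->q5 q10-c->q6 q11-a->q7 q11-b->q8 q11-c->q9 q12-a->q10 q12-b->q11 q12-c->q12 q13-a->q13 q13-b->q14 q13-c->q15 q14-a->q16 q14-b->q17 q14-c->q18 q15-a->q19 q15-b->q20 q15-c->q21 q16-a->q13 q16-b->q14 q16-c->q15 q17-a->q16 q17-b->q17 q17-c->q18 q18-a->q19 q18-b->q20 q18-c->q21 q19-a->q13 q19-b->q14 q19-c->q15 q20-a->q16 q20-b->q17 q20-c->q18 q21-a->q19 q21-b->q20 q21-c->q21

Run two small machines in parallel and take their product. One (4 states) tracks whether and how much of `caa` has been seen; the other (13 states) tracks the last 2 symbols read. Each combined state is a pair, one component from each; accept when both components accept.
          a    b    c  
>  q0     q1   q2   q3 
   q1     q4   q5   q6 
   q2     q7   q8   q9 
   q3    q10  q11  q12 
   q4     q4   q5   q6 
   q5     q7   q8   q9 
   q6    q10  q11  q12 
   q7     q4   q5   q6 
   q8     q7   q8   q9 
   q9    q10  q11  q12 
   q10   q13   q5   q6 
   q11    q7   q8   q9 
   q12   q10  q11  q12 
 * q13   q13  q14  q15 
 * q14   q16  q17  q18 
 * q15   q19  q20  q21 
   q16   q13  q14  q15 
   q17   q16  q17  q18 
   q18   q19  q20  q21 
   q19   q13  q14  q15 
   q20   q16  q17  q18 
   q21   q19  q20  q21 
(> = start, * = accepting)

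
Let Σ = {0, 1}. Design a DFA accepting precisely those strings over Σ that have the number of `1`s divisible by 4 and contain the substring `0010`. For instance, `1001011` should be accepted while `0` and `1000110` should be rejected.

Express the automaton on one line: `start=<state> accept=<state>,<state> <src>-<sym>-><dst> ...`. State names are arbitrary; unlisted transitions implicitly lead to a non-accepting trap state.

start=q0 accept=q19 q0-0->q1 q0-1->q2 q1-0->q3 q1-1->q2 q2-0->q4 q2-1->q5 q3-0->q3 q3-1->q6 q4-0->q7 q4-1->q5 q5-0->q8 q5-1->q9 q6-0->q10 q6-1->q5 q7-0->q7 q7-1->q11 q8-0->q12 q8-1->q9 q9-0->q13 q9-1->q0 q10-0->q10 q10-1->q14 q11-0->q14 q11-1->q9 q12-0->q12 q12-1->q15 q13-0->q16 q13-1->q0 q14-0->q14 q14-1->q17 q15-0->q17 q15-1->q0 q16-0->q16 q16-1->q18 q17-0->q17 q17-1->q19 q18-0->q19 q18-1->q2 q19-0->q19 q19-1->q10

Handle the two conditions separately and then intersect. One (4 states) tracks the count of `1`s modulo 4; the other (5 states) tracks whether and how much of `0010` has been seen. Each combined state is a pair, one component from each; accept when both components accept.
          0    1  
>  q0     q1   q2 
   q1     q3   q2 
   q2     q4   q5 
   q3     q3   q6 
   q4     q7   q5 
   q5     q8   q9 
   q6    q10   q5 
   q7     q7  q11 
   q8    q12   q9 
   q9    q13   q0 
   q10   q10  q14 
   q11   q14   q9 
   q12   q12  q15 
   q13   q16   q0 
   q14   q14  q17 
   q15   q17   q0 
   q16   q16  q18 
   q17   q17  q19 
   q18   q19   q2 
 * q19   q19  q10 
(> = start, * = accepting)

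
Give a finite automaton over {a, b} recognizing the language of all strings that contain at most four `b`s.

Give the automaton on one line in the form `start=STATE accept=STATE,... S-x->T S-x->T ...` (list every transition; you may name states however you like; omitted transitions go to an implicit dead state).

start=S0 accept=S0,S1,S2,S3,S4 S0-a->S0 S0-b->S1 S1-a->S1 S1-b->S2 S2-a->S2 S2-b->S3 S3-a->S3 S3-b->S4 S4-a->S4 S4-b->S5 S5-a->S5 S5-b->S5

Only the number of `b`s matters, and only up to 5. Make a chain S0 → S1 → S2 → S3 → S4 → S5 advanced by each `b` (with S5 absorbing); every other symbol self-loops. The accepting set is {S0, S1, S2, S3, S4}.
6 states suffice.
        a   b  
>* S0   S0  S1 
 * S1   S1  S2 
 * S2   S2  S3 
 * S3   S3  S4 
 * S4   S4  S5 
   S5   S5  S5 
(> = start, * = accepting)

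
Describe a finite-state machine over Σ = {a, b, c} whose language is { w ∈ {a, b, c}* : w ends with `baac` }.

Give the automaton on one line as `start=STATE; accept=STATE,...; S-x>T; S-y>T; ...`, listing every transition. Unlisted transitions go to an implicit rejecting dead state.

Remember how much of `baac` the current input suffix matches. State q0 means no match yet; q1 means the last symbol is `b`; q2 means the last 2 symbols are `ba`; q3 means the last 3 symbols are `baa`; q4 means the last 4 symbols are `baac`. Only q4 accepts. On a mismatch, fall back to the longest proper suffix that is still a prefix of `baac`.
        a   b   c  
>  q0   q0  q1  q0 
   q1   q2  q1  q0 
   q2   q3  q1  q0 
   q3   q0  q1  q4 
 * q4   q0  q1  q0 
(> = start, * = accepting)

start=q0; accept=q4; q0-a>q0; q0-b>q1; q0-c>q0; q1-a>q2; q1-b>q1; q1-c>q0; q2-a>q3; q2-b>q1; q2-c>q0; q3-a>q0; q3-b>q1; q3-c>q4; q4-a>q0; q4-b>q1; q4-c>q0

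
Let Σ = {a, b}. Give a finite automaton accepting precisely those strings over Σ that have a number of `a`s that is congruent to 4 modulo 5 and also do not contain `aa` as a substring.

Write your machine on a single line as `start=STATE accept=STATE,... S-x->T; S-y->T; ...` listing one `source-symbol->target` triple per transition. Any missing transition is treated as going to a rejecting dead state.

start=s0; accept=s12,s13; s0-a->s1; s0-b->s0; s1-a->s2; s1-b->s3; s2-a->s4; s2-b->s2; s3-a->s5; s3-b->s3; s4-a->s6; s4-b->s4; s5-a->s4; s5-b->s7; s6-a->s8; s6-b->s6; s7-a->s9; s7-b->s7; s8-a->s10; s8-b->s8; s9-a->s6; s9-b->s11; s10-a->s2; s10-b->s10; s11-a->s12; s11-b->s11; s12-a->s8; s12-b->s13; s13-a->s14; s13-b->s13; s14-a->s10; s14-b->s0

Handle the two conditions separately and then intersect. One (5 states) tracks the count of `a`s modulo 5; the other (3 states) tracks partial matches of the forbidden pattern `aa`. Each combined state is a pair, one component from each; accept when both components accept.
15 states suffice.
          a    b  
>  s0     s1   s0 
   s1     s2   s3 
   s2     s4   s2 
   s3     s5   s3 
   s4     s6   s4 
   s5     s4   s7 
   s6     s8   s6 
   s7     s9   s7 
   s8    s10   s8 
   s9     s6  s11 
   s10    s2  s10 
   s11   s12  s11 
 * s12    s8  s13 
 * s13   s14  s13 
   s14   s10   s0 
(> = start, * = accepting)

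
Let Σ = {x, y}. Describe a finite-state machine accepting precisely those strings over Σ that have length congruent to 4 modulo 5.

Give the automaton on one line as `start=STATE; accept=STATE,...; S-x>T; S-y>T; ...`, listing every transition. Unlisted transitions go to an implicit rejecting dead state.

Count input length modulo 5: every symbol advances one step around the cycle q0 → q1 → q2 → q3 → q4 → q0. Accept at q4.
5 states suffice.
        x   y  
>  q0   q1  q1 
   q1   q2  q2 
   q2   q3  q3 
   q3   q4  q4 
 * q4   q0  q0 
(> = start, * = accepting)

start=q0; accept=q4; q0-x>q1; q0-y>q1; q1-x>q2; q1-y>q2; q2-x>q3; q2-y>q3; q3-x>q4; q3-y>q4; q4-x>q0; q4-y>q0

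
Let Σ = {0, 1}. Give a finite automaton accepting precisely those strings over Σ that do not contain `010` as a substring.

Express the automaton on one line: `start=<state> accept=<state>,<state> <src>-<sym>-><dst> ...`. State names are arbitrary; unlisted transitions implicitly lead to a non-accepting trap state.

start=A accept=A,B,C A-0->B A-1->A B-0->B B-1->C C-0->D C-1->A D-0->D D-1->D

This is the complement of 'contains `010`'. Use the same substring-matching states — A through D holding how much of `010` has just been matched — but flip the accepting set: everything except the trap D accepts.
       0  1 
>* A   B  A 
 * B   B  C 
 * C   D  A 
   D   D  D 
(> = start, * = accepting)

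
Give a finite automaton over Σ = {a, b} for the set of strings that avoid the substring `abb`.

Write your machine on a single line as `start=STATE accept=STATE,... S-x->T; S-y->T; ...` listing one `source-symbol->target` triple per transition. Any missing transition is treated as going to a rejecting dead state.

start=q0; accept=q0,q1,q2; q0-a->q1; q0-b->q0; q1-a->q1; q1-b->q2; q2-a->q1; q2-b->q3; q3-a->q3; q3-b->q3

This is the complement of 'contains `abb`'. Use the same substring-matching states — q0 through q3 holding how much of `abb` has just been matched — but flip the accepting set: everything except the trap q3 accepts.
4 states suffice.
        a   b  
>* q0   q1  q0 
 * q1   q1  q2 
 * q2   q1  q3 
   q3   q3  q3 
(> = start, * = accepting)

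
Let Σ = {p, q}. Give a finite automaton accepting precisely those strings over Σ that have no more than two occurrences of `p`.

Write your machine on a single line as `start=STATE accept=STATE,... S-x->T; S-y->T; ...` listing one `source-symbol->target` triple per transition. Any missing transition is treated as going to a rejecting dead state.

start=S0; accept=S0,S1,S2; S0-p->S1; S0-q->S0; S1-p->S2; S1-q->S1; S2-p->S3; S2-q->S2; S3-p->S3; S3-q->S3

Only the number of `p`s matters, and only up to 3. Make a chain S0 → S1 → S2 → S3 advanced by each `p` (with S3 absorbing); every other symbol self-loops. The accepting set is {S0, S1, S2}.
With 4 states:
        p   q  
>* S0   S1  S0 
 * S1   S2  S1 
 * S2   S3  S2 
   S3   S3  S3 
(> = start, * = accepting)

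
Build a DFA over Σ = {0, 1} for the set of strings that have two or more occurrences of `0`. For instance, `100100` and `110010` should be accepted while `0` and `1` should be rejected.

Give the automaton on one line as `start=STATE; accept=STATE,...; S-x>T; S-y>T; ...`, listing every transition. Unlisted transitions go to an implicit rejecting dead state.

start=q0; accept=q2,q3; q0-0>q1; q0-1>q0; q1-0>q2; q1-1>q1; q2-0>q3; q2-1>q2; q3-0>q3; q3-1>q3

Only the number of `0`s matters, and only up to 3. Make a chain q0 → q1 → q2 → q3 advanced by each `0` (with q3 absorbing); every other symbol self-loops. The accepting set is {q2, q3}.
A 4-state machine:
        0   1  
>  q0   q1  q0 
   q1   q2  q1 
 * q2   q3  q2 
 * q3   q3  q3 
(> = start, * = accepting)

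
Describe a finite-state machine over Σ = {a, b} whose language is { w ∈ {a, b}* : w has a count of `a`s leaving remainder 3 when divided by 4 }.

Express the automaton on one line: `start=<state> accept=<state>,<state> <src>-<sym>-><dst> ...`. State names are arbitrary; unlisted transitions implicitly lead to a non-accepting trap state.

start=S0 accept=S3 S0-a->S1 S0-b->S0 S1-a->S2 S1-b->S1 S2-a->S3 S2-b->S2 S3-a->S0 S3-b->S3

The only thing that matters is how many `a`s have appeared, reduced mod 4. Use one state per residue: S0 for 0, …, S3 for 3. Reading `a` moves to the next residue; anything else stays put. S3 is accepting.
With 4 states:
        a   b  
>  S0   S1  S0 
   S1   S2  S1 
   S2   S3  S2 
 * S3   S0  S3 
(> = start, * = accepting)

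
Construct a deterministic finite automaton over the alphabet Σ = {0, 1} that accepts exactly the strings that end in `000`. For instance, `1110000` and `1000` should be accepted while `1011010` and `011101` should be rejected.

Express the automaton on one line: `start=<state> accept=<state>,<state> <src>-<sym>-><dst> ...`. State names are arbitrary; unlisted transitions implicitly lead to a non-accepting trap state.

Remember how much of `000` the current input suffix matches. State q0 means no match yet; q1 means the last symbol is `0`; q2 means the last 2 symbols are `00`; q3 means the last 3 symbols are `000`. Only q3 accepts. On a mismatch, fall back to the longest proper suffix that is still a prefix of `000`.
        0   1  
>  q0   q1  q0 
   q1   q2  q0 
   q2   q3  q0 
 * q3   q3  q0 
(> = start, * = accepting)

start=q0 accept=q3 q0-0->q1 q0-1->q0 q1-0->q2 q1-1->q0 q2-0->q3 q2-1->q0 q3-0->q3 q3-1->q0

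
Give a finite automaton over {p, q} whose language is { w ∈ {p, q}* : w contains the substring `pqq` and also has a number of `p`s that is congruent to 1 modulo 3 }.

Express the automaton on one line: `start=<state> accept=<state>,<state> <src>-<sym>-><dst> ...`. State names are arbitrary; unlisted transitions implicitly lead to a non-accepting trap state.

start=S0 accept=S6 S0-p->S1 S0-q->S0 S1-p->S2 S1-q->S3 S2-p->S4 S2-q->S5 S3-p->S2 S3-q->S6 S4-p->S1 S4-q->S7 S5-p->S4 S5-q->S8 S6-p->S8 S6-q->S6 S7-p->S1 S7-q->S9 S8-p->S9 S8-q->S8 S9-p->S6 S9-q->S9

Build one automaton per condition and run them in lockstep. The first has 4 states tracking whether and how much of `pqq` has been seen; the second has 3 states tracking the count of `p`s modulo 3. A product state is a pair (one from each), accepting exactly when both do.
        p   q  
>  S0   S1  S0 
   S1   S2  S3 
   S2   S4  S5 
   S3   S2  S6 
   S4   S1  S7 
   S5   S4  S8 
 * S6   S8  S6 
   S7   S1  S9 
   S8   S9  S8 
   S9   S6  S9 
(> = start, * = accepting)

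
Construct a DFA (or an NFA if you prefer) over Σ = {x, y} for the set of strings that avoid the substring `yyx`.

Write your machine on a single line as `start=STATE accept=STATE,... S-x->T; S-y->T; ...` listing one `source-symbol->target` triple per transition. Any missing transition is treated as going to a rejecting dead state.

start=q0; accept=q0,q1,q2; q0-x->q0; q0-y->q1; q1-x->q0; q1-y->q2; q2-x->q3; q2-y->q2; q3-x->q3; q3-y->q3

Track partial matches of the forbidden pattern `yyx`. State q3 is a dead state reached once `yyx` has occurred; every other state accepts. q0 means no part of `yyx` is currently matched.
4 states suffice.
        x   y  
>* q0   q0  q1 
 * q1   q0  q2 
 * q2   q3  q2 
   q3   q3  q3 
(> = start, * = accepting)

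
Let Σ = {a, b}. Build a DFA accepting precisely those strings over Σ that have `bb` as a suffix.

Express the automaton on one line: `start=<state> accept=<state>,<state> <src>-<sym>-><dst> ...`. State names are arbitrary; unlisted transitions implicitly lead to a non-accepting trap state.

start=q0 accept=q2 q0-a->q0 q0-b->q1 q1-a->q0 q1-b->q2 q2-a->q0 q2-b->q2

Let each state record the length of the longest suffix of the input read so far that is also a prefix of `bb`. q1 means the last symbol is `b`; q2 means the last 2 symbols are `bb`. Accept only at q2, where the string currently ends in `bb`.
        a   b  
>  q0   q0  q1 
   q1   q0  q2 
 * q2   q0  q2 
(> = start, * = accepting)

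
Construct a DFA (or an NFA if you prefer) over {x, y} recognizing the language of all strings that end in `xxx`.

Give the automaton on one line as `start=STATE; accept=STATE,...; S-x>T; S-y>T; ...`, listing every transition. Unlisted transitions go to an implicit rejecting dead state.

Let each state record the length of the longest suffix of the input read so far that is also a prefix of `xxx`. S1 means the last symbol is `x`; S2 means the last 2 symbols are `xx`; S3 means the last 3 symbols are `xxx`. Accept only at S3, where the string currently ends in `xxx`.
A 4-state machine:
        x   y  
>  S0   S1  S0 
   S1   S2  S0 
   S2   S3  S0 
 * S3   S3  S0 
(> = start, * = accepting)

start=S0; accept=S3; S0-x>S1; S0-y>S0; S1-x>S2; S1-y>S0; S2-x>S3; S2-y>S0; S3-x>S3; S3-y>S0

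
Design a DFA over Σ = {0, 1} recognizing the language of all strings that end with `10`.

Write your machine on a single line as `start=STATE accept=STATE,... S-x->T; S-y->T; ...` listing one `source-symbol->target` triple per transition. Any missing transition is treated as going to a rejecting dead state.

Let each state record the length of the longest suffix of the input read so far that is also a prefix of `10`. s1 means the last symbol is `1`; s2 means the last 2 symbols are `10`. Accept only at s2, where the string currently ends in `10`.
        0   1  
>  s0   s0  s1 
   s1   s2  s1 
 * s2   s0  s1 
(> = start, * = accepting)

start=s0; accept=s2; s0-0->s0; s0-1->s1; s1-0->s2; s1-1->s1; s2-0->s0; s2-1->s1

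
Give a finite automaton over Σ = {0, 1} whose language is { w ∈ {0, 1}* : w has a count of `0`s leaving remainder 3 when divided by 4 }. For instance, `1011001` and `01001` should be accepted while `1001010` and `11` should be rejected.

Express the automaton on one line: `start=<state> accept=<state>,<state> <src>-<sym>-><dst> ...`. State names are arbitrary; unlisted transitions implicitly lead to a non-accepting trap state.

start=S0 accept=S3 S0-0->S1 S0-1->S0 S1-0->S2 S1-1->S1 S2-0->S3 S2-1->S2 S3-0->S0 S3-1->S3

The only thing that matters is how many `0`s have appeared, reduced mod 4. Use one state per residue: S0 for 0, …, S3 for 3. Reading `0` moves to the next residue; anything else stays put. S3 is accepting.
A 4-state machine:
        0   1  
>  S0   S1  S0 
   S1   S2  S1 
   S2   S3  S2 
 * S3   S0  S3 
(> = start, * = accepting)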